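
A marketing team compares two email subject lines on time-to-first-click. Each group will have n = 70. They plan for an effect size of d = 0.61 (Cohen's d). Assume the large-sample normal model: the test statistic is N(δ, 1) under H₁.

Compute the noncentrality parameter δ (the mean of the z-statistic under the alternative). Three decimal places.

The noncentrality parameter scales effect size by the design's sample-size factor: δ = d·√(n/2) = 0.61 × √(70/2) = 3.6088

δ ≈ 3.609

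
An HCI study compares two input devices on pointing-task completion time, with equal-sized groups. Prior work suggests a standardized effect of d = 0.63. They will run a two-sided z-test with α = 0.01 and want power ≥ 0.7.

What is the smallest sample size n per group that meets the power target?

n = 49 per group

Set Φ(δ − 2.576) = 0.7; then δ − 2.576 = Φ⁻¹(0.7) = 0.524, giving δ = 3.100.
(The Φ(−δ − z_{α/2}) term is vanishingly small for δ > 0 and is dropped in the standard sample-size formula.)
δ = d·√(n/2) ⇒ n = 2(δ/d)² = 2 × (3.100 / 0.63)² = 48.43.
Rounding up, n = 49 per group.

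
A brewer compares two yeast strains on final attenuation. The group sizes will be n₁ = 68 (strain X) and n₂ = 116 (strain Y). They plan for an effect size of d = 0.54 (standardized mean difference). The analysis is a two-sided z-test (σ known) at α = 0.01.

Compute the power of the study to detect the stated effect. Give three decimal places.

Noncentrality parameter: δ = d / √(1/n₁ + 1/n₂) = 0.54 / √(1/68 + 1/116) = 3.5356
Two-sided α = 0.01 → critical value z_{0.005} = 2.576.
Power = Φ(δ − 2.576) + Φ(−δ − 2.576) = Φ(0.960) + Φ(-6.111) = 0.8314 + 0.0000 = 0.8314.

Power ≈ 0.831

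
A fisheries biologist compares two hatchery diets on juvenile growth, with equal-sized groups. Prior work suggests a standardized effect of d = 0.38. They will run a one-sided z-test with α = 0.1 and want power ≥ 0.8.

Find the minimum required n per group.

For power 0.8 need Φ(δ − z_{0.1}) = 0.8, so δ = z_{0.1} + z_{0.20} = 1.282 + 0.842 = 2.123.
δ = d·√(n/2) ⇒ n = 2(δ/d)² = 2 × (2.123 / 0.38)² = 62.44.
Round up to the next whole unit.

n = 63 per group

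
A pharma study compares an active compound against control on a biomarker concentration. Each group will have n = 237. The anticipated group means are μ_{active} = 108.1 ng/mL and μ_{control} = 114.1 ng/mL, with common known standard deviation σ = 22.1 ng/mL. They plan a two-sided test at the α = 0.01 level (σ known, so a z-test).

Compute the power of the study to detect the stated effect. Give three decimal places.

Standardized effect: d = |μ_{active} − μ_{control}| / σ = |108.1 − 114.1| / 22.1 = 0.2715
Noncentrality parameter: δ = d·√(n/2) = 0.2715 × √(237/2) = 2.9554
Critical value for a two-sided test at α = 0.01: z_{α/2} = 2.576.
Power = Φ(δ − 2.576) + Φ(−δ − 2.576) = Φ(0.380) + Φ(-5.531) = 0.6479 + 0.0000 = 0.6479.

Power ≈ 0.648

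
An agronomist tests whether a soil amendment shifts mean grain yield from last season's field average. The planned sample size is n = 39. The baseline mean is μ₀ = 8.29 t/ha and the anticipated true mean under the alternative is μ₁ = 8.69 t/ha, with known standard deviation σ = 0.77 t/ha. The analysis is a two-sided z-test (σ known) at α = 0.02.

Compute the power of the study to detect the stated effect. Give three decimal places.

Standardized effect: d = |μ₁ − μ₀| / σ = |8.69 − 8.29| / 0.77 = 0.5195
Noncentrality parameter: δ = d·√n = 0.5195 × √39 = 3.2442
Two-sided α = 0.02 → critical value z_{0.01} = 2.326.
Power = Φ(δ − 2.326) + Φ(−δ − 2.326) = Φ(0.918) + Φ(-5.571) = 0.8206 + 0.0000 = 0.8206.

Power ≈ 0.821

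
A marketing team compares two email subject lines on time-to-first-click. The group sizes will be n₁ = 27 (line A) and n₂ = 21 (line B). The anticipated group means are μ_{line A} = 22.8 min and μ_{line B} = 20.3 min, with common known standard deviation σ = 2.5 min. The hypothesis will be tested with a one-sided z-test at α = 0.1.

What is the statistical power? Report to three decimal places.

Power ≈ 0.984

Standardized effect: d = |μ_{line A} − μ_{line B}| / σ = |22.8 − 20.3| / 2.5 = 1.0000
Noncentrality parameter: δ = d / √(1/n₁ + 1/n₂) = 1.0000 / √(1/27 + 1/21) = 3.4369
One-sided α = 0.1 → critical value z_{0.1} = 1.282.
Power = P(Z > 1.282 − δ) = Φ(2.155) = 0.9844.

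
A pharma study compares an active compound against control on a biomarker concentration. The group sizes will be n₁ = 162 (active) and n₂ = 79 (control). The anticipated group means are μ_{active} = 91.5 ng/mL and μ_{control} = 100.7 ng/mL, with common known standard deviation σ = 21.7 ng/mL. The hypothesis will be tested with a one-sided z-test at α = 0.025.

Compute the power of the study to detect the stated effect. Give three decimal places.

Standardized effect: d = |μ_{active} − μ_{control}| / σ = |91.5 − 100.7| / 21.7 = 0.4240
Noncentrality parameter: δ = d / √(1/n₁ + 1/n₂) = 0.4240 / √(1/162 + 1/79) = 3.0895
Critical value for a one-sided test at α = 0.025: z_α = 1.960.
Power = P(Z > 1.960 − δ) = Φ(1.130) = 0.8707.

Power ≈ 0.871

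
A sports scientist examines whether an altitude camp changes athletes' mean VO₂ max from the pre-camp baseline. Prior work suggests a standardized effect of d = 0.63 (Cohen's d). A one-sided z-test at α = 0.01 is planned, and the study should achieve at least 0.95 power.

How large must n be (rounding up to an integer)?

n = 40

Set Φ(δ − 2.326) = 0.95; then δ − 2.326 = Φ⁻¹(0.95) = 1.645, giving δ = 3.971.
δ = d·√n ⇒ n = (δ/d)² = (3.971 / 0.63)² = 39.73.
Round up to the next whole unit.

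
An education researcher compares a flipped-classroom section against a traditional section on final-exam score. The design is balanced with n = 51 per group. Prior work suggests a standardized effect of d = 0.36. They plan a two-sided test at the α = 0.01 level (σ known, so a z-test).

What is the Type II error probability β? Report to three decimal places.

Noncentrality parameter: δ = d·√(n/2) = 0.36 × √(51/2) = 1.8179
Critical value for a two-sided test at α = 0.01: z_{α/2} = 2.576.
Power = Φ(δ − 2.576) + Φ(−δ − 2.576) = Φ(-0.758) + Φ(-4.394) = 0.2242 + 0.0000 = 0.2243.
Type II error: β = 1 − power = 1 − 0.2243 = 0.7757.

β ≈ 0.776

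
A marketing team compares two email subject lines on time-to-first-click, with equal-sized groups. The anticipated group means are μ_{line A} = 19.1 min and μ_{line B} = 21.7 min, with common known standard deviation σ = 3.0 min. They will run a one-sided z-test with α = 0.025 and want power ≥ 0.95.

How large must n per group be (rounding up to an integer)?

n = 35 per group

Standardized effect: d = |μ_{line A} − μ_{line B}| / σ = |19.1 − 21.7| / 3.0 = 0.8667
For power 0.95 need Φ(δ − z_{0.025}) = 0.95, so δ = z_{0.025} + z_{0.05} = 1.960 + 1.645 = 3.605.
δ = d·√(n/2) ⇒ n = 2(δ/d)² = 2 × (3.605 / 0.8667)² = 34.60.
Rounding up, n = 35 per group.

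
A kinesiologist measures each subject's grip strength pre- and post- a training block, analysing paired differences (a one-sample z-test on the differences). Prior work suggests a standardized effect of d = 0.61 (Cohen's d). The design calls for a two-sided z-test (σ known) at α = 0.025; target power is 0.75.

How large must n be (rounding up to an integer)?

For power 0.75 need Φ(δ − z_{0.0125}) = 0.75, so δ = z_{0.0125} + z_{0.25} = 2.241 + 0.674 = 2.916.
(The Φ(−δ − z_{α/2}) term is vanishingly small for δ > 0 and is dropped in the standard sample-size formula.)
δ = d·√n ⇒ n = (δ/d)² = (2.916 / 0.61)² = 22.85.
Round up to the next whole unit.

n = 23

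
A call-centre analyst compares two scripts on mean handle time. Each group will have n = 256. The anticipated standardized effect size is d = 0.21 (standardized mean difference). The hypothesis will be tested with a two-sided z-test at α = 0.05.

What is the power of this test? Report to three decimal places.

Power ≈ 0.661

Noncentrality parameter: δ = d·√(n/2) = 0.21 × √(256/2) = 2.3759
Two-sided α = 0.05 → critical value z_{0.025} = 1.960.
Power = Φ(δ − 1.960) + Φ(−δ − 1.960) = Φ(0.416) + Φ(-4.336) = 0.6613 + 0.0000 = 0.6613.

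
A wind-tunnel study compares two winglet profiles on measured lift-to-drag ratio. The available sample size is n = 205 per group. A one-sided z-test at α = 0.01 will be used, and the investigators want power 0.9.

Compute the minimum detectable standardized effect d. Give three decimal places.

d ≈ 0.356

Required noncentrality: δ = z_{0.01} + z_{0.10} = 2.326 + 1.282 = 3.608.
δ = d·√(n/2) ⇒ d = δ/√(n/2) = 3.608/√(205/2) = 0.3564.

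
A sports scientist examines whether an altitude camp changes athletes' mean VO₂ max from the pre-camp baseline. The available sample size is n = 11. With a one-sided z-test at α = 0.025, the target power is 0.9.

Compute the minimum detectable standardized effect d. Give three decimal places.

Need Φ(δ − 1.960) = 0.9, so δ = 1.960 + 1.282 = 3.242.
δ = d·√n ⇒ d = δ/√n = 3.242/√11 = 0.9774.

d ≈ 0.977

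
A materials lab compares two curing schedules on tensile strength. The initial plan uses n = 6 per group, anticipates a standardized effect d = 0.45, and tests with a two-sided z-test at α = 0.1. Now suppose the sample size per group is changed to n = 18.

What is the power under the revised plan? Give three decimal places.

Power ≈ 0.385

With n = 18 per group: δ = d·√(n/2) = 0.45 × √(18/2) = 1.3500. Critical value z_{0.05} = 1.645.
Revised power = Φ(δ − 1.645) + Φ(−δ − 1.645) = Φ(-0.295) + Φ(-2.995) = 0.3841 + 0.0014 = 0.3854.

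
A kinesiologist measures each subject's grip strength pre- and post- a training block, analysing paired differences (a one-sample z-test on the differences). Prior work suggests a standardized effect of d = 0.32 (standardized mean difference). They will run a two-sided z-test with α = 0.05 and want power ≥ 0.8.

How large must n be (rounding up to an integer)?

For power 0.8 need Φ(δ − z_{0.025}) = 0.8, so δ = z_{0.025} + z_{0.20} = 1.960 + 0.842 = 2.802.
(For δ > 0 the lower-tail rejection region contributes negligibly to power, so the one-term inversion is standard.)
δ = d·√n ⇒ n = (δ/d)² = (2.802 / 0.32)² = 76.65.
Rounding up, n = 77.

n = 77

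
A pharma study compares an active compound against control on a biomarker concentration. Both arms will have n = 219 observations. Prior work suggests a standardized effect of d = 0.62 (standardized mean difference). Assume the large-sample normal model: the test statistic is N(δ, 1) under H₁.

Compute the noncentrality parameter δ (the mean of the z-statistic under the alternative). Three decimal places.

δ ≈ 6.488

The noncentrality parameter scales effect size by the design's sample-size factor: δ = d·√(n/2) = 0.62 × √(219/2) = 6.4878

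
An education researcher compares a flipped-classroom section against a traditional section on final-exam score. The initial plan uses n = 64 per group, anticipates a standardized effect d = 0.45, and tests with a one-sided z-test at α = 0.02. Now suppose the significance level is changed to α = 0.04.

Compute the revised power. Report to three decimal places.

Power ≈ 0.787

δ = d·√(n/2) = 0.45 × √(64/2) = 2.5456 (unchanged). New critical value: z_{0.04} = 1.751.
Revised power = Φ(δ − 1.751) = Φ(0.795) = 0.7867.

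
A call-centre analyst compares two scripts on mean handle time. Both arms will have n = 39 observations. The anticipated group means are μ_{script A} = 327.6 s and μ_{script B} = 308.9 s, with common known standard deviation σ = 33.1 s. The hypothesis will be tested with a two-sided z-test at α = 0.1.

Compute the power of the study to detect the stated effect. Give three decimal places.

Standardized effect: d = |μ_{script A} − μ_{script B}| / σ = |327.6 − 308.9| / 33.1 = 0.5650
Noncentrality parameter: δ = d·√(n/2) = 0.5650 × √(39/2) = 2.4948
Two-sided α = 0.1 → critical value z_{0.05} = 1.645.
Power = Φ(δ − 1.645) + Φ(−δ − 1.645) = Φ(0.850) + Φ(-4.140) = 0.8023 + 0.0000 = 0.8023.

Power ≈ 0.802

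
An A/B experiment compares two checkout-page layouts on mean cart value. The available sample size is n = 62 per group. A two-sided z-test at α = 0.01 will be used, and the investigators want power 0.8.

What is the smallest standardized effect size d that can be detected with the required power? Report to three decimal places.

Need Φ(δ − 2.576) = 0.8, so δ = 2.576 + 0.842 = 3.417.
(Lower-tail contribution to power is negligible for δ > 0.)
δ = d·√(n/2) ⇒ d = δ/√(n/2) = 3.417/√(62/2) = 0.6138.

d ≈ 0.614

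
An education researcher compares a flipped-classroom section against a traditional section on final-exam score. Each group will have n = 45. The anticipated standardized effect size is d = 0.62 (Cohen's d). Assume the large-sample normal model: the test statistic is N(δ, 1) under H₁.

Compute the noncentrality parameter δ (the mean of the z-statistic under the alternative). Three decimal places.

The noncentrality parameter scales effect size by the design's sample-size factor: δ = d·√(n/2) = 0.62 × √(45/2) = 2.9409

δ ≈ 2.941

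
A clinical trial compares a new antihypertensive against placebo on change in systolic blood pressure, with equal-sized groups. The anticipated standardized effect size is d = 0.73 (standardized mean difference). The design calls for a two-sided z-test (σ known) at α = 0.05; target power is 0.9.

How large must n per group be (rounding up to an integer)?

n = 40 per group

Set Φ(δ − 1.960) = 0.9; then δ − 1.960 = Φ⁻¹(0.9) = 1.282, giving δ = 3.242.
(Ignoring the negligible lower-tail rejection probability gives the usual closed-form inversion.)
δ = d·√(n/2) ⇒ n = 2(δ/d)² = 2 × (3.242 / 0.73)² = 39.43.
Rounding up, n = 40 per group.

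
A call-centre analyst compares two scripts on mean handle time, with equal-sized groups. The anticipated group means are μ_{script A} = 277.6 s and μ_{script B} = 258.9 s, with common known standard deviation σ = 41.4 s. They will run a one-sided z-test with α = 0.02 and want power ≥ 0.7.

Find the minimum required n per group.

Standardized effect: d = |μ_{script A} − μ_{script B}| / σ = |277.6 − 258.9| / 41.4 = 0.4517
For power 0.7 need Φ(δ − z_{0.02}) = 0.7, so δ = z_{0.02} + z_{0.30} = 2.054 + 0.524 = 2.578.
δ = d·√(n/2) ⇒ n = 2(δ/d)² = 2 × (2.578 / 0.4517)² = 65.16.
Rounding up, n = 66 per group.

n = 66 per group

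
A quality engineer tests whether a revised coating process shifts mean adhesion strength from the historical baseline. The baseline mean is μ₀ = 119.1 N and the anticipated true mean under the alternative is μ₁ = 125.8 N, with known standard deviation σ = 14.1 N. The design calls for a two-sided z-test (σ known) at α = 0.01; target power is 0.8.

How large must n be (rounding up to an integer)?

Standardized effect: d = |μ₁ − μ₀| / σ = |125.8 − 119.1| / 14.1 = 0.4752
For power 0.8 need Φ(δ − z_{0.005}) = 0.8, so δ = z_{0.005} + z_{0.20} = 2.576 + 0.842 = 3.417.
(Ignoring the negligible lower-tail rejection probability gives the usual closed-form inversion.)
δ = d·√n ⇒ n = (δ/d)² = (3.417 / 0.4752)² = 51.72.
Rounding up, n = 52.

n = 52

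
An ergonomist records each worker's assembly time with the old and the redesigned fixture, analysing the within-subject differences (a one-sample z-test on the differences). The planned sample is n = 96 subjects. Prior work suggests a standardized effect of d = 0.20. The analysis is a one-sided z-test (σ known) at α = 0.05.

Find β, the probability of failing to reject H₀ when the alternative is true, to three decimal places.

β ≈ 0.376

Noncentrality parameter: δ = d·√n = 0.20 × √96 = 1.9596
Critical value for a one-sided test at α = 0.05: z_α = 1.645.
Power = P(Z > 1.645 − δ) = Φ(0.315) = 0.6235.
Type II error: β = 1 − power = 1 − 0.6235 = 0.3765.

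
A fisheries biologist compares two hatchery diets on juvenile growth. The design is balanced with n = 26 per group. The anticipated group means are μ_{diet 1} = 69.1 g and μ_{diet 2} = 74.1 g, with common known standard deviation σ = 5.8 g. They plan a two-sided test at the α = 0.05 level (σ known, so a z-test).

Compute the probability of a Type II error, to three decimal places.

β ≈ 0.125

Standardized effect: d = |μ_{diet 1} − μ_{diet 2}| / σ = |69.1 − 74.1| / 5.8 = 0.8621
Noncentrality parameter: δ = d·√(n/2) = 0.8621 × √(26/2) = 3.1082
Critical value for a two-sided test at α = 0.05: z_{α/2} = 1.960.
Power = Φ(δ − 1.960) + Φ(−δ − 1.960) = Φ(1.148) + Φ(-5.068) = 0.8746 + 0.0000 = 0.8746.
Type II error: β = 1 − power = 1 − 0.8746 = 0.1254.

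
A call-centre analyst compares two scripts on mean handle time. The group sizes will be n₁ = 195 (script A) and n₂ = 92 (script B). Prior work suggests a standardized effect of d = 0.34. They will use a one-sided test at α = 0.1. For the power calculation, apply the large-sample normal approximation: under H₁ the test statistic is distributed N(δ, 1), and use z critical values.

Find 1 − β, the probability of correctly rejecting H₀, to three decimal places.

Noncentrality parameter: δ = d / √(1/n₁ + 1/n₂) = 0.34 / √(1/195 + 1/92) = 2.6881
One-sided α = 0.1 → critical value z_{0.1} = 1.282.
Power = Φ(δ − 1.282) = Φ(1.407) = 0.9202.

Power ≈ 0.920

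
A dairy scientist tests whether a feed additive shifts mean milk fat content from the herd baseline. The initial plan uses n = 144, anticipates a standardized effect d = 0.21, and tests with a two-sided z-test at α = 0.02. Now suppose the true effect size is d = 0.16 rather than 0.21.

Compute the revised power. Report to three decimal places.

With d = 0.16: δ = d·√n = 0.16 × √144 = 1.9200. Critical value z_{0.01} = 2.326.
Revised power = Φ(δ − 2.326) + Φ(−δ − 2.326) = Φ(-0.406) + Φ(-4.246) = 0.3422 + 0.0000 = 0.3423.

Power ≈ 0.342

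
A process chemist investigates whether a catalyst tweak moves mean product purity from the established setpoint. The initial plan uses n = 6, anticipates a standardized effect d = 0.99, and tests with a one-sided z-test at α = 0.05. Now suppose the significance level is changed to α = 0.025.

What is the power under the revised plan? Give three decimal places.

Power ≈ 0.679

δ = d·√n = 0.99 × √6 = 2.4250 (unchanged). New critical value: z_{0.025} = 1.960.
Revised power = Φ(δ − 1.960) = Φ(0.465) = 0.6790.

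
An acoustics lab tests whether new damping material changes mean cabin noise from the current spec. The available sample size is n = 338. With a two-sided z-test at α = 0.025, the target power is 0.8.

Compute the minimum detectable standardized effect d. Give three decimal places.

d ≈ 0.168

Need Φ(δ − 2.241) = 0.8, so δ = 2.241 + 0.842 = 3.083.
(Lower-tail contribution to power is negligible for δ > 0.)
δ = d·√n ⇒ d = δ/√n = 3.083/√338 = 0.1677.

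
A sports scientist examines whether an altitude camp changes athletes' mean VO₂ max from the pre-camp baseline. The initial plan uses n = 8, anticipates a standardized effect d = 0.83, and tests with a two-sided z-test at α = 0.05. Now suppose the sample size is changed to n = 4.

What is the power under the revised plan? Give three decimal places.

Power ≈ 0.382

With n = 4: δ = d·√n = 0.83 × √4 = 1.6600. Critical value z_{0.025} = 1.960.
Revised power = Φ(δ − 1.960) + Φ(−δ − 1.960) = Φ(-0.300) + Φ(-3.620) = 0.3821 + 0.0001 = 0.3822.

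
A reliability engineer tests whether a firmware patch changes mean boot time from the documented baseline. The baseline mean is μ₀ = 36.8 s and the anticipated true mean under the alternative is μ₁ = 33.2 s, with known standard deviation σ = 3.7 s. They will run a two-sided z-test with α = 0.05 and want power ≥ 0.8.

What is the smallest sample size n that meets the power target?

Standardized effect: d = |μ₁ − μ₀| / σ = |33.2 − 36.8| / 3.7 = 0.9730
Set Φ(δ − 1.960) = 0.8; then δ − 1.960 = Φ⁻¹(0.8) = 0.842, giving δ = 2.802.
(Ignoring the negligible lower-tail rejection probability gives the usual closed-form inversion.)
δ = d·√n ⇒ n = (δ/d)² = (2.802 / 0.9730)² = 8.29.
Rounding up, n = 9.

n = 9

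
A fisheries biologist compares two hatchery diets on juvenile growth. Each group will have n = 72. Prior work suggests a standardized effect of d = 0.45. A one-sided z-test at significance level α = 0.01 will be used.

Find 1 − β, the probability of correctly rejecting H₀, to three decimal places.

Noncentrality parameter: δ = d·√(n/2) = 0.45 × √(72/2) = 2.7000
Critical value for a one-sided test at α = 0.01: z_α = 2.326.
Power = Φ(δ − 2.326) = Φ(0.374) = 0.6457.

Power ≈ 0.646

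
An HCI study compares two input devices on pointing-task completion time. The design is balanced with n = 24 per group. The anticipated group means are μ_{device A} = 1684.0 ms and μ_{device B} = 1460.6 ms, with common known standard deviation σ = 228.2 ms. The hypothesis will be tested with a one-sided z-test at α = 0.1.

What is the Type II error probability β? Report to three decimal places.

Standardized effect: d = |μ_{device A} − μ_{device B}| / σ = |1684.0 − 1460.6| / 228.2 = 0.9790
Noncentrality parameter: δ = d·√(n/2) = 0.9790 × √(24/2) = 3.3912
One-sided α = 0.1 → critical value z_{0.1} = 1.282.
Power = P(Z > 1.282 − δ) = Φ(2.110) = 0.9826.
Type II error: β = 1 − power = 1 − 0.9826 = 0.0174.

β ≈ 0.017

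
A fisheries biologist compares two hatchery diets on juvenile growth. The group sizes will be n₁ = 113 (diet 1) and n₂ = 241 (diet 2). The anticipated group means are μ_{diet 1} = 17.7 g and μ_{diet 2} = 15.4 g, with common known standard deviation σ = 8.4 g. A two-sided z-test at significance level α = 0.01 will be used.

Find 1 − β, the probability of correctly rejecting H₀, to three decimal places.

Power ≈ 0.431

Standardized effect: d = |μ_{diet 1} − μ_{diet 2}| / σ = |17.7 − 15.4| / 8.4 = 0.2738
Noncentrality parameter: δ = d / √(1/n₁ + 1/n₂) = 0.2738 / √(1/113 + 1/241) = 2.4016
Two-sided α = 0.01 → critical value z_{0.005} = 2.576.
Power = Φ(δ − 2.576) + Φ(−δ − 2.576) = Φ(-0.174) + Φ(-4.977) = 0.4308 + 0.0000 = 0.4308.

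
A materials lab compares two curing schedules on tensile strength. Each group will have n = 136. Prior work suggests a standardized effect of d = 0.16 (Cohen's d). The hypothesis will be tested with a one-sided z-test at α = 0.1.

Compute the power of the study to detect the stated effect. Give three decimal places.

Power ≈ 0.515

Noncentrality parameter: λ = d·√(n/2) = 0.16 × √(136/2) = 1.3194
One-sided α = 0.1 → critical value z_{0.1} = 1.282.
Power = Φ(λ − 1.282) = Φ(0.038) = 0.5151.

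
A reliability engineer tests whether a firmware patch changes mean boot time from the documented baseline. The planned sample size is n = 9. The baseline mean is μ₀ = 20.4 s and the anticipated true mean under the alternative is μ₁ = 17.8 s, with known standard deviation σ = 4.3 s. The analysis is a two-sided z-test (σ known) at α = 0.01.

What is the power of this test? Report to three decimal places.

Standardized effect: d = |μ₁ − μ₀| / σ = |17.8 − 20.4| / 4.3 = 0.6047
Noncentrality parameter: δ = d·√n = 0.6047 × √9 = 1.8140
Critical value for a two-sided test at α = 0.01: z_{α/2} = 2.576.
Power = Φ(δ − 2.576) + Φ(−δ − 2.576) = Φ(-0.762) + Φ(-4.390) = 0.2231 + 0.0000 = 0.2231.

Power ≈ 0.223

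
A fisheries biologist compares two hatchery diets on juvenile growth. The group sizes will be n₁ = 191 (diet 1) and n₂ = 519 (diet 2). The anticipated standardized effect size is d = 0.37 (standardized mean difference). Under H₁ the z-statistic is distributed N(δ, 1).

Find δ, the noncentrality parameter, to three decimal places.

δ = d / √(1/n₁ + 1/n₂) = 0.37 / √(1/191 + 1/519) = 4.3719

δ ≈ 4.372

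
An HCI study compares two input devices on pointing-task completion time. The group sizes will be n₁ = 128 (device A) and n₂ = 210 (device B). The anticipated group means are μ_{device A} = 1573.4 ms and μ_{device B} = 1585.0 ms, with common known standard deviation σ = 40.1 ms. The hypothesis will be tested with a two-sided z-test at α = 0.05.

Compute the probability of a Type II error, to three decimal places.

β ≈ 0.268

Standardized effect: d = |μ_{device A} − μ_{device B}| / σ = |1573.4 − 1585.0| / 40.1 = 0.2893
Noncentrality parameter: δ = d / √(1/n₁ + 1/n₂) = 0.2893 / √(1/128 + 1/210) = 2.5797
Two-sided α = 0.05 → critical value z_{0.025} = 1.960.
Power = Φ(δ − 1.960) + Φ(−δ − 1.960) = Φ(0.620) + Φ(-4.540) = 0.7323 + 0.0000 = 0.7323.
Type II error: β = 1 − power = 1 − 0.7323 = 0.2677.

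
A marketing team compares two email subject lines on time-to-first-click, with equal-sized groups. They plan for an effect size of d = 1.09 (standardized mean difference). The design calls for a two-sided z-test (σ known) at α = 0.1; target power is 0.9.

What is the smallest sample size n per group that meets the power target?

n = 15 per group

For power 0.9 need Φ(δ − z_{0.05}) = 0.9, so δ = z_{0.05} + z_{0.10} = 1.645 + 1.282 = 2.926.
(For δ > 0 the lower-tail rejection region contributes negligibly to power, so the one-term inversion is standard.)
δ = d·√(n/2) ⇒ n = 2(δ/d)² = 2 × (2.926 / 1.09)² = 14.42.
Round up to the next whole unit.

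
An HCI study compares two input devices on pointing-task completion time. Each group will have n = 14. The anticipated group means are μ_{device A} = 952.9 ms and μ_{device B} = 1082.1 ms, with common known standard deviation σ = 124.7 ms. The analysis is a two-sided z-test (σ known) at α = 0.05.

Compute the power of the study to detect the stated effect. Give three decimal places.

Power ≈ 0.783

Standardized effect: d = |μ_{device A} − μ_{device B}| / σ = |952.9 − 1082.1| / 124.7 = 1.0361
Noncentrality parameter: δ = d·√(n/2) = 1.0361 × √(14/2) = 2.7412
Two-sided α = 0.05 → critical value z_{0.025} = 1.960.
Power = Φ(δ − 1.960) + Φ(−δ − 1.960) = Φ(0.781) + Φ(-4.701) = 0.7827 + 0.0000 = 0.7827.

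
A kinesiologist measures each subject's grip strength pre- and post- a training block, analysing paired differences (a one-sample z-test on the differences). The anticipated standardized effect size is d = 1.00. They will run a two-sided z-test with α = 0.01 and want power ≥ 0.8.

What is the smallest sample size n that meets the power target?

n = 12

Set Φ(δ − 2.576) = 0.8; then δ − 2.576 = Φ⁻¹(0.8) = 0.842, giving δ = 3.417.
(For δ > 0 the lower-tail rejection region contributes negligibly to power, so the one-term inversion is standard.)
δ = d·√n ⇒ n = (δ/d)² = (3.417 / 1.00)² = 11.68.
Rounding up, n = 12.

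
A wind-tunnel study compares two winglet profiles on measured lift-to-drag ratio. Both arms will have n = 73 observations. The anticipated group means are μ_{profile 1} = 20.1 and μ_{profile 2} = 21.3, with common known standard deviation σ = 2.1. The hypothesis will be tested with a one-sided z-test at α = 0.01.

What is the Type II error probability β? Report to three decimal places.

β ≈ 0.130

Standardized effect: d = |μ_{profile 1} − μ_{profile 2}| / σ = |20.1 − 21.3| / 2.1 = 0.5714
Noncentrality parameter: δ = d·√(n/2) = 0.5714 × √(73/2) = 3.4523
One-sided α = 0.01 → critical value z_{0.01} = 2.326.
Power = P(Z > 2.326 − δ) = Φ(1.126) = 0.8699.
Type II error: β = 1 − power = 1 − 0.8699 = 0.1301.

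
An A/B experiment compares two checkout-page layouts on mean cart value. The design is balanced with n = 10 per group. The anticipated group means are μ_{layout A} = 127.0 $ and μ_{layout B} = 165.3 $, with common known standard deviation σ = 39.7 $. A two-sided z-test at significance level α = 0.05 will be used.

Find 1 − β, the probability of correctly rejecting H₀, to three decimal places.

Power ≈ 0.578

Standardized effect: d = |μ_{layout A} − μ_{layout B}| / σ = |127.0 − 165.3| / 39.7 = 0.9647
Noncentrality parameter: δ = d·√(n/2) = 0.9647 × √(10/2) = 2.1572
Critical value for a two-sided test at α = 0.05: z_{α/2} = 1.960.
Power = Φ(δ − 1.960) + Φ(−δ − 1.960) = Φ(0.197) + Φ(-4.117) = 0.5782 + 0.0000 = 0.5782.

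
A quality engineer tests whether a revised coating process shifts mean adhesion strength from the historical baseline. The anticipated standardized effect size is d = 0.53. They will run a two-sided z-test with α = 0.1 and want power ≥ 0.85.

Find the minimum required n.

Set Φ(δ − 1.645) = 0.85; then δ − 1.645 = Φ⁻¹(0.85) = 1.036, giving δ = 2.681.
(The Φ(−δ − z_{α/2}) term is vanishingly small for δ > 0 and is dropped in the standard sample-size formula.)
δ = d·√n ⇒ n = (δ/d)² = (2.681 / 0.53)² = 25.59.
Round up to the next whole unit.

n = 26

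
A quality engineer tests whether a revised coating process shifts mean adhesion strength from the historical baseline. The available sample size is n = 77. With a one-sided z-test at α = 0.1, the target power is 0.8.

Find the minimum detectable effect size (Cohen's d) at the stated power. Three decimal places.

d ≈ 0.242

Required noncentrality: δ = z_{0.1} + z_{0.20} = 1.282 + 0.842 = 2.123.
δ = d·√n ⇒ d = δ/√n = 2.123/√77 = 0.2420.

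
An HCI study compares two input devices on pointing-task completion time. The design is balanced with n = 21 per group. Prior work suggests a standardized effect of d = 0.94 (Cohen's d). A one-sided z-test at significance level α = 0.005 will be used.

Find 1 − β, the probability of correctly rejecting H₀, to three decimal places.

Noncentrality parameter: δ = d·√(n/2) = 0.94 × √(21/2) = 3.0459
Critical value for a one-sided test at α = 0.005: z_α = 2.576.
Power = Φ(δ − 2.576) = Φ(0.470) = 0.6809.

Power ≈ 0.681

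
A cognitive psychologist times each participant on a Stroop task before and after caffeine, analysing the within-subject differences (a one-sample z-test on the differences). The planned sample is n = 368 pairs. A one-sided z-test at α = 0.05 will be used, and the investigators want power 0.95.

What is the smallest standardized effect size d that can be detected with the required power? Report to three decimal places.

Need Φ(δ − 1.645) = 0.95, so δ = 1.645 + 1.645 = 3.290.
δ = d·√n ⇒ d = δ/√n = 3.290/√368 = 0.1715.

d ≈ 0.171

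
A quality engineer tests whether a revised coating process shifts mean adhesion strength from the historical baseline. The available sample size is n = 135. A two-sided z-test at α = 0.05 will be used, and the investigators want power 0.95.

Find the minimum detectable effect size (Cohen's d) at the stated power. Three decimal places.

Need Φ(δ − 1.960) = 0.95, so δ = 1.960 + 1.645 = 3.605.
(The second rejection-region term Φ(−δ − z_{α/2}) is negligible and dropped.)
δ = d·√n ⇒ d = δ/√n = 3.605/√135 = 0.3103.

d ≈ 0.310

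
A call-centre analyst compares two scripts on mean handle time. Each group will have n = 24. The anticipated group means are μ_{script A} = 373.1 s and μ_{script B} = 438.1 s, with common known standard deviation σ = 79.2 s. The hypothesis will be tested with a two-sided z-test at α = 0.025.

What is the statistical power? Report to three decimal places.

Standardized effect: d = |μ_{script A} − μ_{script B}| / σ = |373.1 − 438.1| / 79.2 = 0.8207
Noncentrality parameter: δ = d·√(n/2) = 0.8207 × √(24/2) = 2.8430
Critical value for a two-sided test at α = 0.025: z_{α/2} = 2.241.
Power = Φ(δ − 2.241) + Φ(−δ − 2.241) = Φ(0.602) + Φ(-5.084) = 0.7263 + 0.0000 = 0.7263.

Power ≈ 0.726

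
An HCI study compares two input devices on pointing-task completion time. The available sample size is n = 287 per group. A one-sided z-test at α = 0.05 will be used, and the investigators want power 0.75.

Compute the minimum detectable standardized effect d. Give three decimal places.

Need Φ(δ − 1.645) = 0.75, so δ = 1.645 + 0.674 = 2.319.
δ = d·√(n/2) ⇒ d = δ/√(n/2) = 2.319/√(287/2) = 0.1936.

d ≈ 0.194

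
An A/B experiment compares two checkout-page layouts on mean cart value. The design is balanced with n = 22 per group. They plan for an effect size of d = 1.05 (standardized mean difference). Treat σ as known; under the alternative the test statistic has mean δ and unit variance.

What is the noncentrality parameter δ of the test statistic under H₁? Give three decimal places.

δ ≈ 3.482

δ = d·√(n/2) = 1.05 × √(22/2) = 3.4825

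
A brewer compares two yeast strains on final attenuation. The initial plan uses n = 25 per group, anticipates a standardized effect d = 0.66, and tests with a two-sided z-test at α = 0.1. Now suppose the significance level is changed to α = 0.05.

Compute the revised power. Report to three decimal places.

δ = d·√(n/2) = 0.66 × √(25/2) = 2.3335 (unchanged). New critical value: z_{0.025} = 1.960.
Revised power = Φ(δ − 1.960) + Φ(−δ − 1.960) = Φ(0.373) + Φ(-4.293) = 0.6456 + 0.0000 = 0.6456.

Power ≈ 0.646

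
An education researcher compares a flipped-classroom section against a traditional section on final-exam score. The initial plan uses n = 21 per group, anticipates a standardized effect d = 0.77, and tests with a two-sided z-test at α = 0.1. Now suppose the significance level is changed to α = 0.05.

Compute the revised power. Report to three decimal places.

δ = d·√(n/2) = 0.77 × √(21/2) = 2.4951 (unchanged). New critical value: z_{0.025} = 1.960.
Revised power = Φ(δ − 1.960) + Φ(−δ − 1.960) = Φ(0.535) + Φ(-4.455) = 0.7037 + 0.0000 = 0.7037.

Power ≈ 0.704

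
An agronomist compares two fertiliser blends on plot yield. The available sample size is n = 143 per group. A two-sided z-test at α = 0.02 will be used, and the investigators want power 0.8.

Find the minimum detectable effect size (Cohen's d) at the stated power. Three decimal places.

d ≈ 0.375

Required noncentrality: δ = z_{0.01} + z_{0.20} = 2.326 + 0.842 = 3.168.
(Lower-tail contribution to power is negligible for δ > 0.)
δ = d·√(n/2) ⇒ d = δ/√(n/2) = 3.168/√(143/2) = 0.3747.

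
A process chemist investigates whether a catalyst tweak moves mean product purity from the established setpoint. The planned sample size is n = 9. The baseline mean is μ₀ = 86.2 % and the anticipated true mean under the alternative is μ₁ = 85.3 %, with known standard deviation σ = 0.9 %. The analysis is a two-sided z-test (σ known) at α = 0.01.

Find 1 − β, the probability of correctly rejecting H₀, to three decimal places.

Standardized effect: d = |μ₁ − μ₀| / σ = |85.3 − 86.2| / 0.9 = 1.0000
Noncentrality parameter: λ = d·√n = 1.0000 × √9 = 3.0000
Critical value for a two-sided test at α = 0.01: z_{α/2} = 2.576.
Power = Φ(λ − 2.576) + Φ(−λ − 2.576) = Φ(0.424) + Φ(-5.576) = 0.6643 + 0.0000 = 0.6643.

Power ≈ 0.664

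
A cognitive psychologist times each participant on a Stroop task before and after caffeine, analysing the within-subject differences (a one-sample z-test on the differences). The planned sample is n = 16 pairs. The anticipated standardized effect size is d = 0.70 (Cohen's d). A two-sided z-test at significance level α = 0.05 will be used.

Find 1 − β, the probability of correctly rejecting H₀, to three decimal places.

Noncentrality parameter: δ = d·√n = 0.70 × √16 = 2.8000
Critical value for a two-sided test at α = 0.05: z_{α/2} = 1.960.
Power = Φ(δ − 1.960) + Φ(−δ − 1.960) = Φ(0.840) + Φ(-4.760) = 0.7996 + 0.0000 = 0.7996.

Power ≈ 0.800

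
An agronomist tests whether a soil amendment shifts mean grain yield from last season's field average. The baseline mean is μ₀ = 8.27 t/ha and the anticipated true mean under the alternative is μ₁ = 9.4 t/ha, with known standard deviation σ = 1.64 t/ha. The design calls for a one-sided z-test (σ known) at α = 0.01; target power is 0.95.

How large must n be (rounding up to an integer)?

n = 34

Standardized effect: d = |μ₁ − μ₀| / σ = |9.4 − 8.27| / 1.64 = 0.6890
Set Φ(δ − 2.326) = 0.95; then δ − 2.326 = Φ⁻¹(0.95) = 1.645, giving δ = 3.971.
δ = d·√n ⇒ n = (δ/d)² = (3.971 / 0.6890)² = 33.22.
Round up to the next whole unit.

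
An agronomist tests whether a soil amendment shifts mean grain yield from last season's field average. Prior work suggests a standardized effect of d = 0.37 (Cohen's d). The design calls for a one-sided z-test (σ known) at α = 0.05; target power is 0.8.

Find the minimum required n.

n = 46

Set Φ(δ − 1.645) = 0.8; then δ − 1.645 = Φ⁻¹(0.8) = 0.842, giving δ = 2.486.
δ = d·√n ⇒ n = (δ/d)² = (2.486 / 0.37)² = 45.16.
Round up to the next whole unit.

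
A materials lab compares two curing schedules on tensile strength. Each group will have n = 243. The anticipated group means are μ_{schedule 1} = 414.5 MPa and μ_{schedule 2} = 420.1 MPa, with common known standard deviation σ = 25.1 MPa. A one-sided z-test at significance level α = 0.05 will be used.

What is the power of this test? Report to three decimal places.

Standardized effect: d = |μ_{schedule 1} − μ_{schedule 2}| / σ = |414.5 − 420.1| / 25.1 = 0.2231
Noncentrality parameter: δ = d·√(n/2) = 0.2231 × √(243/2) = 2.4592
One-sided α = 0.05 → critical value z_{0.05} = 1.645.
Power = Φ(δ − 1.645) = Φ(0.814) = 0.7923.

Power ≈ 0.792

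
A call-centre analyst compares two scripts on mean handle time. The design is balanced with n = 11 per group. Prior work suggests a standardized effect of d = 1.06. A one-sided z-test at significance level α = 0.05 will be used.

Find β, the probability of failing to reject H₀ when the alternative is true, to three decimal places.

β ≈ 0.200

Noncentrality parameter: δ = d·√(n/2) = 1.06 × √(11/2) = 2.4859
One-sided α = 0.05 → critical value z_{0.05} = 1.645.
Power = P(Z > 1.645 − δ) = Φ(0.841) = 0.7998.
Type II error: β = 1 − power = 1 − 0.7998 = 0.2002.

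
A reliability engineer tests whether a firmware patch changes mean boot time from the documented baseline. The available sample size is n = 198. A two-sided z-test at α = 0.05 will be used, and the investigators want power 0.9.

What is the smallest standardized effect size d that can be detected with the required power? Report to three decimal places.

d ≈ 0.230

Required noncentrality: δ = z_{0.025} + z_{0.10} = 1.960 + 1.282 = 3.242.
(The second rejection-region term Φ(−δ − z_{α/2}) is negligible and dropped.)
δ = d·√n ⇒ d = δ/√n = 3.242/√198 = 0.2304.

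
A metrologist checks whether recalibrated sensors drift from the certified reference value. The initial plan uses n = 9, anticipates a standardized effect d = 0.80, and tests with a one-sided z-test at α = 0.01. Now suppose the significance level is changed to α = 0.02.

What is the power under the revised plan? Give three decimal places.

Power ≈ 0.635

δ = d·√n = 0.80 × √9 = 2.4000 (unchanged). New critical value: z_{0.02} = 2.054.
Revised power = Φ(δ − 2.054) = Φ(0.346) = 0.6354.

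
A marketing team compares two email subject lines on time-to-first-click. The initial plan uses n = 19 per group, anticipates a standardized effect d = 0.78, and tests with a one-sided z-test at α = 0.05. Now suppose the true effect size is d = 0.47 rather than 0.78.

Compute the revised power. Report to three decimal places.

Power ≈ 0.422

With d = 0.47: δ = d·√(n/2) = 0.47 × √(19/2) = 1.4486. Critical value z_{0.05} = 1.645.
Revised power = P(Z > 1.645 − δ) = Φ(-0.196) = 0.4222.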